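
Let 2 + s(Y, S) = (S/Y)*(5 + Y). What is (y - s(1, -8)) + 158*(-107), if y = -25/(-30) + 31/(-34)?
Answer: -859660/51 ≈ -16856.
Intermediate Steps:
s(Y, S) = -2 + S*(5 + Y)/Y (s(Y, S) = -2 + (S/Y)*(5 + Y) = -2 + S*(5 + Y)/Y)
y = -4/51 (y = -25*(-1/30) + 31*(-1/34) = 5/6 - 31/34 = -4/51 ≈ -0.078431)
(y - s(1, -8)) + 158*(-107) = (-4/51 - (-2 - 8 + 5*(-8)/1)) + 158*(-107) = (-4/51 - (-2 - 8 + 5*(-8)*1)) - 16906 = (-4/51 - (-2 - 8 - 40)) - 16906 = (-4/51 - 1*(-50)) - 16906 = (-4/51 + 50) - 16906 = 2546/51 - 16906 = -859660/51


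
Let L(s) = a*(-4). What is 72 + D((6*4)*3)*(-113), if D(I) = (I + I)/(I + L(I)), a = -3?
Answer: -852/7 ≈ -121.71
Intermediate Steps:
L(s) = 12 (L(s) = -3*(-4) = 12)
D(I) = 2*I/(12 + I) (D(I) = (I + I)/(I + 12) = (2*I)/(12 + I) = 2*I/(12 + I))
72 + D((6*4)*3)*(-113) = 72 + (2*((6*4)*3)/(12 + (6*4)*3))*(-113) = 72 + (2*(24*3)/(12 + 24*3))*(-113) = 72 + (2*72/(12 + 72))*(-113) = 72 + (2*72/84)*(-113) = 72 + (2*72*(1/84))*(-113) = 72 + (12/7)*(-113) = 72 - 1356/7 = -852/7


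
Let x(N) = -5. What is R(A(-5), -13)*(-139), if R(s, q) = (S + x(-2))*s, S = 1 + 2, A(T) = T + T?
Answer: -2780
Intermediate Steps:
A(T) = 2*T
S = 3
R(s, q) = -2*s (R(s, q) = (3 - 5)*s = -2*s)
R(A(-5), -13)*(-139) = -4*(-5)*(-139) = -2*(-10)*(-139) = 20*(-139) = -2780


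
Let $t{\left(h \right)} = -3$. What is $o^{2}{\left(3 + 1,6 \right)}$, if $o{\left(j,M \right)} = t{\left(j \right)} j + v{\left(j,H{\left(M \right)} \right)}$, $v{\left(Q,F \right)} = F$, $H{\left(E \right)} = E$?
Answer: $36$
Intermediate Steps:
$o{\left(j,M \right)} = M - 3 j$ ($o{\left(j,M \right)} = - 3 j + M = M - 3 j$)
$o^{2}{\left(3 + 1,6 \right)} = \left(6 - 3 \left(3 + 1\right)\right)^{2} = \left(6 - 12\right)^{2} = \left(-6\right)^{2} = 36$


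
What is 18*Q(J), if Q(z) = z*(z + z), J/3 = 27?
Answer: 236196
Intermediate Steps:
J = 81 (J = 3*27 = 81)
Q(z) = 2*z² (Q(z) = z*(2*z) = 2*z²)
18*Q(J) = 18*(2*81²) = 18*(2*6561) = 18*13122 = 236196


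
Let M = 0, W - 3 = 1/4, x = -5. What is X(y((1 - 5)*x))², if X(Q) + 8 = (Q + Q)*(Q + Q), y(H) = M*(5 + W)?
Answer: 64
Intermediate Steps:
W = 13/4 (W = 3 + 1/4 = 3 + 1*(¼) = 3 + ¼ = 13/4 ≈ 3.2500)
y(H) = 0 (y(H) = 0*(5 + 13/4) = 0*(33/4) = 0)
X(Q) = -8 + 4*Q² (X(Q) = -8 + (Q + Q)*(Q + Q) = -8 + (2*Q)*(2*Q) = -8 + 4*Q²)
X(y((1 - 5)*x))² = (-8 + 4*0²)² = (-8 + 4*0)² = (-8 + 0)² = (-8)² = 64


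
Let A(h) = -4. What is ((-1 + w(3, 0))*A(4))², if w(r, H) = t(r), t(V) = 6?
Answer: 400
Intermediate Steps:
w(r, H) = 6
((-1 + w(3, 0))*A(4))² = ((-1 + 6)*(-4))² = (5*(-4))² = (-20)² = 400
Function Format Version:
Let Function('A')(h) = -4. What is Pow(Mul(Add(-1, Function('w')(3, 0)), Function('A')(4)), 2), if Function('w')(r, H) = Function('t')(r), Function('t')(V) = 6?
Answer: 400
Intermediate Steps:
Function('w')(r, H) = 6
Pow(Mul(Add(-1, Function('w')(3, 0)), Function('A')(4)), 2) = Pow(Mul(Add(-1, 6), -4), 2) = Pow(Mul(5, -4), 2) = Pow(-20, 2) = 400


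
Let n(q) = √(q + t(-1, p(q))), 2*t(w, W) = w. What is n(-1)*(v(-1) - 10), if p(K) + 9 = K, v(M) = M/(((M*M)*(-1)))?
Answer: -9*I*√6/2 ≈ -11.023*I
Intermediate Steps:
v(M) = -1/M (v(M) = M/((M²*(-1))) = M/((-M²)) = M*(-1/M²) = -1/M)
p(K) = -9 + K
t(w, W) = w/2
n(q) = √(-½ + q) (n(q) = √(q + (½)*(-1)) = √(q - ½) = √(-½ + q))
n(-1)*(v(-1) - 10) = (√(-2 + 4*(-1))/2)*(-1/(-1) - 10) = (√(-2 - 4)/2)*(-1*(-1) - 10) = (√(-6)/2)*(1 - 10) = ((I*√6)/2)*(-9) = (I*√6/2)*(-9) = -9*I*√6/2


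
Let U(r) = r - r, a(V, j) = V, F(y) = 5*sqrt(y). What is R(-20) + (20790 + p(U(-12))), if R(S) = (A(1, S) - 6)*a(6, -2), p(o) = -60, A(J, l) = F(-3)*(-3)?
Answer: 20694 - 90*I*sqrt(3) ≈ 20694.0 - 155.88*I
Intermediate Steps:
U(r) = 0
A(J, l) = -15*I*sqrt(3) (A(J, l) = (5*sqrt(-3))*(-3) = (5*(I*sqrt(3)))*(-3) = (5*I*sqrt(3))*(-3) = -15*I*sqrt(3))
R(S) = -36 - 90*I*sqrt(3) (R(S) = (-15*I*sqrt(3) - 6)*6 = (-6 - 15*I*sqrt(3))*6 = -36 - 90*I*sqrt(3))
R(-20) + (20790 + p(U(-12))) = (-36 - 90*I*sqrt(3)) + (20790 - 60) = (-36 - 90*I*sqrt(3)) + 20730 = 20694 - 90*I*sqrt(3)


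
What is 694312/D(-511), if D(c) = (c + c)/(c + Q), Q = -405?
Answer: 317994896/511 ≈ 6.2230e+5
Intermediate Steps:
D(c) = 2*c/(-405 + c) (D(c) = (c + c)/(c - 405) = (2*c)/(-405 + c) = 2*c/(-405 + c))
694312/D(-511) = 694312/((2*(-511)/(-405 - 511))) = 694312/((2*(-511)/(-916))) = 694312/((2*(-511)*(-1/916))) = 694312/(511/458) = 694312*(458/511) = 317994896/511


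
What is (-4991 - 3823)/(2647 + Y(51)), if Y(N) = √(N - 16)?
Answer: -11665329/3503287 + 4407*√35/3503287 ≈ -3.3224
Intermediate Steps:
Y(N) = √(-16 + N)
(-4991 - 3823)/(2647 + Y(51)) = (-4991 - 3823)/(2647 + √(-16 + 51)) = -8814/(2647 + √35)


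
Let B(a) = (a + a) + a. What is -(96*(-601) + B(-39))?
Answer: 57813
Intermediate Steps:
B(a) = 3*a (B(a) = 2*a + a = 3*a)
-(96*(-601) + B(-39)) = -(96*(-601) + 3*(-39)) = -(-57696 - 117) = -1*(-57813) = 57813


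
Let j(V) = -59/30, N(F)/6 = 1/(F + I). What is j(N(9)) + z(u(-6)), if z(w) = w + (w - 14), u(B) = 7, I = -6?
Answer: -59/30 ≈ -1.9667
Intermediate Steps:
N(F) = 6/(-6 + F) (N(F) = 6/(F - 6) = 6/(-6 + F))
j(V) = -59/30 (j(V) = -59*1/30 = -59/30)
z(w) = -14 + 2*w (z(w) = w + (-14 + w) = -14 + 2*w)
j(N(9)) + z(u(-6)) = -59/30 + (-14 + 2*7) = -59/30 + (-14 + 14) = -59/30 + 0 = -59/30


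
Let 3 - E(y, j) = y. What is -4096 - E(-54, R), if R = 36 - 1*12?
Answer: -4153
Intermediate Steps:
R = 24 (R = 36 - 12 = 24)
E(y, j) = 3 - y
-4096 - E(-54, R) = -4096 - (3 - 1*(-54)) = -4096 - (3 + 54) = -4096 - 1*57 = -4096 - 57 = -4153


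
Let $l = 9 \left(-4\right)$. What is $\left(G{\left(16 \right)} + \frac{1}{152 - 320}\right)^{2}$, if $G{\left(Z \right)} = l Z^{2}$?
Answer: $\frac{2397198827521}{28224} \approx 8.4935 \cdot 10^{7}$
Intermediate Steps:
$l = -36$
$G{\left(Z \right)} = - 36 Z^{2}$
$\left(G{\left(16 \right)} + \frac{1}{152 - 320}\right)^{2} = \left(- 36 \cdot 16^{2} + \frac{1}{152 - 320}\right)^{2} = \left(\left(-36\right) 256 + \frac{1}{-168}\right)^{2} = \left(-9216 - \frac{1}{168}\right)^{2} = \left(- \frac{1548289}{168}\right)^{2} = \frac{2397198827521}{28224}$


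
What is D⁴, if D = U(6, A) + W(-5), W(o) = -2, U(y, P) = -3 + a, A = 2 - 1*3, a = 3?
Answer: 16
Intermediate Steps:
A = -1 (A = 2 - 3 = -1)
U(y, P) = 0 (U(y, P) = -3 + 3 = 0)
D = -2 (D = 0 - 2 = -2)
D⁴ = (-2)⁴ = 16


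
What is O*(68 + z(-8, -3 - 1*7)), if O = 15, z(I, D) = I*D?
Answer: 2220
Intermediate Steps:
z(I, D) = D*I
O*(68 + z(-8, -3 - 1*7)) = 15*(68 + (-3 - 1*7)*(-8)) = 15*(68 + (-3 - 7)*(-8)) = 15*(68 - 10*(-8)) = 15*(68 + 80) = 15*148 = 2220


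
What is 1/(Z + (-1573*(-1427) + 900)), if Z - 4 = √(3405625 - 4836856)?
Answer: 748525/1680869503952 - I*√1431231/5042608511856 ≈ 4.4532e-7 - 2.3725e-10*I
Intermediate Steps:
Z = 4 + I*√1431231 (Z = 4 + √(3405625 - 4836856) = 4 + √(-1431231) = 4 + I*√1431231 ≈ 4.0 + 1196.3*I)
1/(Z + (-1573*(-1427) + 900)) = 1/((4 + I*√1431231) + (-1573*(-1427) + 900)) = 1/((4 + I*√1431231) + (2244671 + 900)) = 1/((4 + I*√1431231) + 2245571) = 1/(2245575 + I*√1431231)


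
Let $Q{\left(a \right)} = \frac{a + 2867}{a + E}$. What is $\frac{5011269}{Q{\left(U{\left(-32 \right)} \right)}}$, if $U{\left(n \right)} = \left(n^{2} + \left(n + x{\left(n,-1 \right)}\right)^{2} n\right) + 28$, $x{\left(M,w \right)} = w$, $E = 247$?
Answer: $\frac{168123063681}{30929} \approx 5.4358 \cdot 10^{6}$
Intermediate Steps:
$U{\left(n \right)} = 28 + n^{2} + n \left(-1 + n\right)^{2}$ ($U{\left(n \right)} = \left(n^{2} + \left(n - 1\right)^{2} n\right) + 28 = \left(n^{2} + \left(-1 + n\right)^{2} n\right) + 28 = \left(n^{2} + n \left(-1 + n\right)^{2}\right) + 28 = 28 + n^{2} + n \left(-1 + n\right)^{2}$)
$Q{\left(a \right)} = \frac{2867 + a}{247 + a}$ ($Q{\left(a \right)} = \frac{a + 2867}{a + 247} = \frac{2867 + a}{247 + a}$)
$\frac{5011269}{Q{\left(U{\left(-32 \right)} \right)}} = \frac{5011269}{\frac{1}{247 + \left(28 - 32 + \left(-32\right)^{3} - \left(-32\right)^{2}\right)} \left(2867 + \left(28 - 32 + \left(-32\right)^{3} - \left(-32\right)^{2}\right)\right)} = \frac{5011269}{\frac{1}{247 - 33796} \left(2867 - 33796\right)} = \frac{5011269}{\frac{1}{-33549} \left(-30929\right)} = \frac{5011269}{\left(- \frac{1}{33549}\right) \left(-30929\right)} = \frac{5011269}{\frac{30929}{33549}} = 5011269 \cdot \frac{33549}{30929} = \frac{168123063681}{30929}$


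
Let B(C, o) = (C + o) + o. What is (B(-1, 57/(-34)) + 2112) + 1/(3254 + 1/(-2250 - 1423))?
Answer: 428238108471/203182997 ≈ 2107.6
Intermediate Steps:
B(C, o) = C + 2*o
(B(-1, 57/(-34)) + 2112) + 1/(3254 + 1/(-2250 - 1423)) = ((-1 + 2*(57/(-34))) + 2112) + 1/(3254 + 1/(-2250 - 1423)) = ((-1 + 2*(57*(-1/34))) + 2112) + 1/(3254 + 1/(-3673)) = ((-1 + 2*(-57/34)) + 2112) + 1/(3254 - 1/3673) = ((-1 - 57/17) + 2112) + 1/(11951941/3673) = (-74/17 + 2112) + 3673/11951941 = 35830/17 + 3673/11951941 = 428238108471/203182997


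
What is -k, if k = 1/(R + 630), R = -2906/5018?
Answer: -2509/1579217 ≈ -0.0015888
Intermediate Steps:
R = -1453/2509 (R = -2906*1/5018 = -1453/2509 ≈ -0.57911)
k = 2509/1579217 (k = 1/(-1453/2509 + 630) = 1/(1579217/2509) = 2509/1579217 ≈ 0.0015888)
-k = -1*2509/1579217 = -2509/1579217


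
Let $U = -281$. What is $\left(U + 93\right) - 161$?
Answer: $-349$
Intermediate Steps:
$\left(U + 93\right) - 161 = \left(-281 + 93\right) - 161 = -188 - 161 = -349$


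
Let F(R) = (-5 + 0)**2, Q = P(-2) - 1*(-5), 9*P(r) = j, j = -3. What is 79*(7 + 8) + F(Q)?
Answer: 1210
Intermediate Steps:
P(r) = -1/3 (P(r) = (1/9)*(-3) = -1/3)
Q = 14/3 (Q = -1/3 - 1*(-5) = -1/3 + 5 = 14/3 ≈ 4.6667)
F(R) = 25 (F(R) = (-5)**2 = 25)
79*(7 + 8) + F(Q) = 79*(7 + 8) + 25 = 79*15 + 25 = 1185 + 25 = 1210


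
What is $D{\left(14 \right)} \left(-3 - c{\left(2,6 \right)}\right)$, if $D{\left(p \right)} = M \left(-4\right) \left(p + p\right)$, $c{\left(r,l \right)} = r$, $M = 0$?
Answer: $0$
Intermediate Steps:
$D{\left(p \right)} = 0$ ($D{\left(p \right)} = 0 \left(-4\right) \left(p + p\right) = 0 \cdot 2 p = 0$)
$D{\left(14 \right)} \left(-3 - c{\left(2,6 \right)}\right) = 0 \left(-3 - 2\right) = 0 \left(-5\right) = 0$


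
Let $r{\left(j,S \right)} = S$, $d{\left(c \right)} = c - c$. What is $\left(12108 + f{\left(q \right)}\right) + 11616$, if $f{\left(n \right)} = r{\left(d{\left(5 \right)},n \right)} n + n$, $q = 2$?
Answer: $23730$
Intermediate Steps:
$d{\left(c \right)} = 0$
$f{\left(n \right)} = n + n^{2}$ ($f{\left(n \right)} = n n + n = n^{2} + n = n + n^{2}$)
$\left(12108 + f{\left(q \right)}\right) + 11616 = \left(12108 + 2 \left(1 + 2\right)\right) + 11616 = \left(12108 + 2 \cdot 3\right) + 11616 = \left(12108 + 6\right) + 11616 = 12114 + 11616 = 23730$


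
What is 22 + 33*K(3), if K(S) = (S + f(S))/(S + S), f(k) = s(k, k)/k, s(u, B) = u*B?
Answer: 55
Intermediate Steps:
s(u, B) = B*u
f(k) = k (f(k) = (k*k)/k = k**2/k = k)
K(S) = 1 (K(S) = (S + S)/(S + S) = (2*S)/((2*S)) = (2*S)*(1/(2*S)) = 1)
22 + 33*K(3) = 22 + 33*1 = 22 + 33 = 55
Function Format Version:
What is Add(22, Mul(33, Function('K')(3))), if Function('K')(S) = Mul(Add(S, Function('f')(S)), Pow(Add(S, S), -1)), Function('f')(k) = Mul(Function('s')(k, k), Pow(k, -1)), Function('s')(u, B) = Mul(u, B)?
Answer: 55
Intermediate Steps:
Function('s')(u, B) = Mul(B, u)
Function('f')(k) = k (Function('f')(k) = Mul(Mul(k, k), Pow(k, -1)) = Mul(Pow(k, 2), Pow(k, -1)) = k)
Function('K')(S) = 1 (Function('K')(S) = Mul(Add(S, S), Pow(Add(S, S), -1)) = Mul(Mul(2, S), Pow(Mul(2, S), -1)) = Mul(Mul(2, S), Mul(Rational(1, 2), Pow(S, -1))) = 1)
Add(22, Mul(33, Function('K')(3))) = Add(22, Mul(33, 1)) = Add(22, 33) = 55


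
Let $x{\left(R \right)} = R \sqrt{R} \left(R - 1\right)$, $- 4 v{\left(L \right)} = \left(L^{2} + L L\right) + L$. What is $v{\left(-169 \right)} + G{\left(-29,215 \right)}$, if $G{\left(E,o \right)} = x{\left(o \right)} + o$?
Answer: $- \frac{56093}{4} + 46010 \sqrt{215} \approx 6.6062 \cdot 10^{5}$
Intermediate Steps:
$v{\left(L \right)} = - \frac{L^{2}}{2} - \frac{L}{4}$ ($v{\left(L \right)} = - \frac{\left(L^{2} + L L\right) + L}{4} = - \frac{\left(L^{2} + L^{2}\right) + L}{4} = - \frac{2 L^{2} + L}{4} = - \frac{L + 2 L^{2}}{4} = - \frac{L^{2}}{2} - \frac{L}{4}$)
$x{\left(R \right)} = R^{\frac{3}{2}} \left(-1 + R\right)$
$G{\left(E,o \right)} = o + o^{\frac{3}{2}} \left(-1 + o\right)$ ($G{\left(E,o \right)} = o^{\frac{3}{2}} \left(-1 + o\right) + o = o + o^{\frac{3}{2}} \left(-1 + o\right)$)
$v{\left(-169 \right)} + G{\left(-29,215 \right)} = \left(- \frac{1}{4}\right) \left(-169\right) \left(1 + 2 \left(-169\right)\right) + \left(215 + 215^{\frac{3}{2}} \left(-1 + 215\right)\right) = \left(- \frac{1}{4}\right) \left(-169\right) \left(1 - 338\right) + \left(215 + 215 \sqrt{215} \cdot 214\right) = \left(- \frac{1}{4}\right) \left(-169\right) \left(-337\right) + \left(215 + 46010 \sqrt{215}\right) = - \frac{56953}{4} + \left(215 + 46010 \sqrt{215}\right) = - \frac{56093}{4} + 46010 \sqrt{215}$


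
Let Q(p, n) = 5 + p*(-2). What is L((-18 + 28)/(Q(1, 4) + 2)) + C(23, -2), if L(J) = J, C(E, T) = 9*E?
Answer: 209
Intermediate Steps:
Q(p, n) = 5 - 2*p
L((-18 + 28)/(Q(1, 4) + 2)) + C(23, -2) = (-18 + 28)/((5 - 2*1) + 2) + 9*23 = 10/((5 - 2) + 2) + 207 = 10/(3 + 2) + 207 = 10/5 + 207 = 10*(⅕) + 207 = 2 + 207 = 209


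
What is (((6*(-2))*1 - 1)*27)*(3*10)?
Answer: -10530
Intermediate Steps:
(((6*(-2))*1 - 1)*27)*(3*10) = ((-12*1 - 1)*27)*30 = ((-12 - 1)*27)*30 = -13*27*30 = -351*30 = -10530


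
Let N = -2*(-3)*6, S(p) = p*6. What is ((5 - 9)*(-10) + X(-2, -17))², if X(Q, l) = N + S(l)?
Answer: 676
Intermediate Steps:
S(p) = 6*p
N = 36 (N = 6*6 = 36)
X(Q, l) = 36 + 6*l
((5 - 9)*(-10) + X(-2, -17))² = ((5 - 9)*(-10) + (36 + 6*(-17)))² = (-4*(-10) + (36 - 102))² = (40 - 66)² = (-26)² = 676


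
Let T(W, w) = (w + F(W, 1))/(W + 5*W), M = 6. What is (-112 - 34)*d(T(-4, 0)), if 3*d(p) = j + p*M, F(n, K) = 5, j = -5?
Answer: 1825/6 ≈ 304.17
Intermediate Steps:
T(W, w) = (5 + w)/(6*W) (T(W, w) = (w + 5)/(W + 5*W) = (5 + w)/((6*W)) = (5 + w)*(1/(6*W)) = (5 + w)/(6*W))
d(p) = -5/3 + 2*p (d(p) = (-5 + p*6)/3 = (-5 + 6*p)/3 = -5/3 + 2*p)
(-112 - 34)*d(T(-4, 0)) = (-112 - 34)*(-5/3 + 2*((1/6)*(5 + 0)/(-4))) = -146*(-5/3 + 2*((1/6)*(-1/4)*5)) = -146*(-5/3 + 2*(-5/24)) = -146*(-5/3 - 5/12) = -146*(-25/12) = 1825/6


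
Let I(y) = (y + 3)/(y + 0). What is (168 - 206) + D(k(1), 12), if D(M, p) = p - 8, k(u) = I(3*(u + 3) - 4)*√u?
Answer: -34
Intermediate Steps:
I(y) = (3 + y)/y
k(u) = √u*(8 + 3*u)/(5 + 3*u) (k(u) = ((3 + (3*(u + 3) - 4))/(3*(u + 3) - 4))*√u = ((3 + (3*(3 + u) - 4))/(3*(3 + u) - 4))*√u = ((3 + ((9 + 3*u) - 4))/((9 + 3*u) - 4))*√u = ((3 + (5 + 3*u))/(5 + 3*u))*√u = ((8 + 3*u)/(5 + 3*u))*√u = √u*(8 + 3*u)/(5 + 3*u))
D(M, p) = -8 + p
(168 - 206) + D(k(1), 12) = (168 - 206) + (-8 + 12) = -38 + 4 = -34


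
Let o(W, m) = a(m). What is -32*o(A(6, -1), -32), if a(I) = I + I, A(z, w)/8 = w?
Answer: 2048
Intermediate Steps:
A(z, w) = 8*w
a(I) = 2*I
o(W, m) = 2*m
-32*o(A(6, -1), -32) = -64*(-32) = -32*(-64) = 2048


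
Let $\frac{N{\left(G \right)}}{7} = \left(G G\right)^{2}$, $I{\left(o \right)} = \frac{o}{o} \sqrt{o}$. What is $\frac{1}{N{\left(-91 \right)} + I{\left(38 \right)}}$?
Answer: $\frac{480024727}{230423738531424491} - \frac{\sqrt{38}}{230423738531424491} \approx 2.0832 \cdot 10^{-9}$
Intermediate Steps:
$I{\left(o \right)} = \sqrt{o}$ ($I{\left(o \right)} = 1 \sqrt{o} = \sqrt{o}$)
$N{\left(G \right)} = 7 G^{4}$ ($N{\left(G \right)} = 7 \left(G G\right)^{2} = 7 \left(G^{2}\right)^{2} = 7 G^{4}$)
$\frac{1}{N{\left(-91 \right)} + I{\left(38 \right)}} = \frac{1}{7 \left(-91\right)^{4} + \sqrt{38}} = \frac{1}{7 \cdot 68574961 + \sqrt{38}} = \frac{1}{480024727 + \sqrt{38}}$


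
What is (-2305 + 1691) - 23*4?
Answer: -706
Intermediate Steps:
(-2305 + 1691) - 23*4 = -614 - 92 = -706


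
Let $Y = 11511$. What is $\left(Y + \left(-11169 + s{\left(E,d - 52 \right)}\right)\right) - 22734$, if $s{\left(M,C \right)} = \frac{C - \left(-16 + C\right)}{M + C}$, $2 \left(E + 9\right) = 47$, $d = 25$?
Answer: $- \frac{559832}{25} \approx -22393.0$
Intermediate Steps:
$E = \frac{29}{2}$ ($E = -9 + \frac{1}{2} \cdot 47 = -9 + \frac{47}{2} = \frac{29}{2} \approx 14.5$)
$s{\left(M,C \right)} = \frac{16}{C + M}$
$\left(Y + \left(-11169 + s{\left(E,d - 52 \right)}\right)\right) - 22734 = \left(11511 - \left(11169 - \frac{16}{\left(25 - 52\right) + \frac{29}{2}}\right)\right) - 22734 = \left(11511 - \left(11169 - \frac{16}{-27 + \frac{29}{2}}\right)\right) - 22734 = \left(11511 - \left(11169 - \frac{16}{- \frac{25}{2}}\right)\right) - 22734 = \left(11511 + \left(-11169 + 16 \left(- \frac{2}{25}\right)\right)\right) - 22734 = \left(11511 - \frac{279257}{25}\right) - 22734 = \frac{8518}{25} - 22734 = - \frac{559832}{25}$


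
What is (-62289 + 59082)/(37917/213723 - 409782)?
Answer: 76156629/9731088941 ≈ 0.0078261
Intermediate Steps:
(-62289 + 59082)/(37917/213723 - 409782) = -3207/(37917*(1/213723) - 409782) = -3207/(4213/23747 - 409782) = -3207/(-9731088941/23747) = -3207*(-23747/9731088941) = 76156629/9731088941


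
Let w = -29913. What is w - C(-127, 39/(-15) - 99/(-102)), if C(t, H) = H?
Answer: -5084933/170 ≈ -29911.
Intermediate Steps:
w - C(-127, 39/(-15) - 99/(-102)) = -29913 - (39/(-15) - 99/(-102)) = -29913 - (39*(-1/15) - 99*(-1/102)) = -29913 - (-13/5 + 33/34) = -29913 - 1*(-277/170) = -29913 + 277/170 = -5084933/170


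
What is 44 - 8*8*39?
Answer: -2452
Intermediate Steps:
44 - 8*8*39 = 44 - 64*39 = 44 - 2496 = -2452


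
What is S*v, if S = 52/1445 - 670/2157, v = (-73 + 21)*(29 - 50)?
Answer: -311578904/1038955 ≈ -299.90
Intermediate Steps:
v = 1092 (v = -52*(-21) = 1092)
S = -855986/3116865 (S = 52*(1/1445) - 670*1/2157 = 52/1445 - 670/2157 = -855986/3116865 ≈ -0.27463)
S*v = -855986/3116865*1092 = -311578904/1038955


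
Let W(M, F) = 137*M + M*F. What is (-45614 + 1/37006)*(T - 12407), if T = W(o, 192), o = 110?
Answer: -40145506196789/37006 ≈ -1.0848e+9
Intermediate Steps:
W(M, F) = 137*M + F*M
T = 36190 (T = 110*(137 + 192) = 110*329 = 36190)
(-45614 + 1/37006)*(T - 12407) = (-45614 + 1/37006)*(36190 - 12407) = (-45614 + 1/37006)*23783 = -1687991683/37006*23783 = -40145506196789/37006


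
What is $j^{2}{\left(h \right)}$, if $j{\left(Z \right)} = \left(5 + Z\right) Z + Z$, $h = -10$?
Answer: $1600$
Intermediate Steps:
$j{\left(Z \right)} = Z + Z \left(5 + Z\right)$ ($j{\left(Z \right)} = Z \left(5 + Z\right) + Z = Z + Z \left(5 + Z\right)$)
$j^{2}{\left(h \right)} = \left(- 10 \left(6 - 10\right)\right)^{2} = \left(\left(-10\right) \left(-4\right)\right)^{2} = 40^{2} = 1600$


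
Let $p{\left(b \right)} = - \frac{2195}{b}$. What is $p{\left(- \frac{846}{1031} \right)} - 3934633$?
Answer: $- \frac{3326436473}{846} \approx -3.932 \cdot 10^{6}$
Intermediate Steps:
$p{\left(- \frac{846}{1031} \right)} - 3934633 = - \frac{2195}{\left(-846\right) \frac{1}{1031}} - 3934633 = - \frac{2195}{- \frac{846}{1031}} - 3934633 = \left(-2195\right) \left(- \frac{1031}{846}\right) - 3934633 = \frac{2263045}{846} - 3934633 = - \frac{3326436473}{846}$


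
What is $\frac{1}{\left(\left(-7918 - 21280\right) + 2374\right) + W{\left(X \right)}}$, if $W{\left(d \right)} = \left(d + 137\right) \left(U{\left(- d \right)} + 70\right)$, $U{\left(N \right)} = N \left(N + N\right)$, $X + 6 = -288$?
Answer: $- \frac{1}{27178718} \approx -3.6793 \cdot 10^{-8}$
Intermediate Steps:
$X = -294$ ($X = -6 - 288 = -294$)
$U{\left(N \right)} = 2 N^{2}$ ($U{\left(N \right)} = N 2 N = 2 N^{2}$)
$W{\left(d \right)} = \left(70 + 2 d^{2}\right) \left(137 + d\right)$ ($W{\left(d \right)} = \left(d + 137\right) \left(2 \left(- d\right)^{2} + 70\right) = \left(137 + d\right) \left(2 d^{2} + 70\right) = \left(137 + d\right) \left(70 + 2 d^{2}\right) = \left(70 + 2 d^{2}\right) \left(137 + d\right)$)
$\frac{1}{\left(\left(-7918 - 21280\right) + 2374\right) + W{\left(X \right)}} = \frac{1}{\left(\left(-7918 - 21280\right) + 2374\right) + \left(9590 + 2 \left(-294\right)^{3} + 70 \left(-294\right) + 274 \left(-294\right)^{2}\right)} = \frac{1}{\left(-29198 + 2374\right) + \left(9590 + 2 \left(-25412184\right) - 20580 + 274 \cdot 86436\right)} = \frac{1}{-26824 + \left(9590 - 50824368 - 20580 + 23683464\right)} = \frac{1}{-26824 - 27151894} = \frac{1}{-27178718} = - \frac{1}{27178718}$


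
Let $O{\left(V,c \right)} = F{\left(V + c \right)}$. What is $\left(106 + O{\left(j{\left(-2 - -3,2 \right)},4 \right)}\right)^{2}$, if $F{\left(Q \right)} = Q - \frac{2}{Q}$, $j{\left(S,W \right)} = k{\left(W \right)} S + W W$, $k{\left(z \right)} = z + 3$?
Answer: $\frac{2387025}{169} \approx 14124.0$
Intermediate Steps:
$k{\left(z \right)} = 3 + z$
$j{\left(S,W \right)} = W^{2} + S \left(3 + W\right)$ ($j{\left(S,W \right)} = \left(3 + W\right) S + W W = S \left(3 + W\right) + W^{2} = W^{2} + S \left(3 + W\right)$)
$O{\left(V,c \right)} = V + c - \frac{2}{V + c}$ ($O{\left(V,c \right)} = \left(V + c\right) - \frac{2}{V + c} = V + c - \frac{2}{V + c}$)
$\left(106 + O{\left(j{\left(-2 - -3,2 \right)},4 \right)}\right)^{2} = \left(106 + \left(\left(2^{2} + \left(-2 - -3\right) \left(3 + 2\right)\right) + 4 - \frac{2}{\left(2^{2} + \left(-2 - -3\right) \left(3 + 2\right)\right) + 4}\right)\right)^{2} = \left(106 + \left(\left(4 + \left(-2 + 3\right) 5\right) + 4 - \frac{2}{\left(4 + \left(-2 + 3\right) 5\right) + 4}\right)\right)^{2} = \left(106 + \left(\left(4 + 1 \cdot 5\right) + 4 - \frac{2}{\left(4 + 1 \cdot 5\right) + 4}\right)\right)^{2} = \left(106 + \left(\left(4 + 5\right) + 4 - \frac{2}{\left(4 + 5\right) + 4}\right)\right)^{2} = \left(106 + \left(9 + 4 - \frac{2}{9 + 4}\right)\right)^{2} = \left(106 + \left(9 + 4 - \frac{2}{13}\right)\right)^{2} = \left(106 + \frac{167}{13}\right)^{2} = \left(\frac{1545}{13}\right)^{2} = \frac{2387025}{169}$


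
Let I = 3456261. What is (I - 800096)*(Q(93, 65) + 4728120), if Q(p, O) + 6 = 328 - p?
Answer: 12559275121585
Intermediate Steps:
Q(p, O) = 322 - p (Q(p, O) = -6 + (328 - p) = 322 - p)
(I - 800096)*(Q(93, 65) + 4728120) = (3456261 - 800096)*((322 - 1*93) + 4728120) = 2656165*((322 - 93) + 4728120) = 2656165*(229 + 4728120) = 2656165*4728349 = 12559275121585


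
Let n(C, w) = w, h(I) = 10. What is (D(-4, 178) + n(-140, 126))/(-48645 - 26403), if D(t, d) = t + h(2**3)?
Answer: -11/6254 ≈ -0.0017589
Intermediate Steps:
D(t, d) = 10 + t (D(t, d) = t + 10 = 10 + t)
(D(-4, 178) + n(-140, 126))/(-48645 - 26403) = ((10 - 4) + 126)/(-48645 - 26403) = (6 + 126)/(-75048) = 132*(-1/75048) = -11/6254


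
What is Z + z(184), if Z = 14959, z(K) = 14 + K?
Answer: 15157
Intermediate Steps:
Z + z(184) = 14959 + (14 + 184) = 14959 + 198 = 15157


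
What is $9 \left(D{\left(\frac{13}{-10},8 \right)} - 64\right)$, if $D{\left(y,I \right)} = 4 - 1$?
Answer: $-549$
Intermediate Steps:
$D{\left(y,I \right)} = 3$ ($D{\left(y,I \right)} = 4 - 1 = 3$)
$9 \left(D{\left(\frac{13}{-10},8 \right)} - 64\right) = 9 \left(3 - 64\right) = 9 \left(-61\right) = -549$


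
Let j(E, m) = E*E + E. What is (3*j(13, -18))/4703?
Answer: 546/4703 ≈ 0.11610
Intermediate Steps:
j(E, m) = E + E² (j(E, m) = E² + E = E + E²)
(3*j(13, -18))/4703 = (3*(13*(1 + 13)))/4703 = (3*(13*14))*(1/4703) = (3*182)*(1/4703) = 546*(1/4703) = 546/4703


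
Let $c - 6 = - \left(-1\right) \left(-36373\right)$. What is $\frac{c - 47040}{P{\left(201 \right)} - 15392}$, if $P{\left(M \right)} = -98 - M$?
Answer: $\frac{83407}{15691} \approx 5.3156$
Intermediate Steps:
$c = -36367$ ($c = 6 - \left(-1\right) \left(-36373\right) = 6 - 36373 = -36367$)
$\frac{c - 47040}{P{\left(201 \right)} - 15392} = \frac{-36367 - 47040}{\left(-98 - 201\right) - 15392} = - \frac{83407}{\left(-98 - 201\right) - 15392} = - \frac{83407}{-299 - 15392} = - \frac{83407}{-15691} = \left(-83407\right) \left(- \frac{1}{15691}\right) = \frac{83407}{15691}$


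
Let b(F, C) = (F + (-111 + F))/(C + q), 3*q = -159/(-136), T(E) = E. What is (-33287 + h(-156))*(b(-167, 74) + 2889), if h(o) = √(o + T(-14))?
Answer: -970898339491/10117 + 29167493*I*√170/10117 ≈ -9.5967e+7 + 37590.0*I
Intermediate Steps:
q = 53/136 (q = (-159/(-136))/3 = (-159*(-1/136))/3 = (⅓)*(159/136) = 53/136 ≈ 0.38971)
h(o) = √(-14 + o) (h(o) = √(o - 14) = √(-14 + o))
b(F, C) = (-111 + 2*F)/(53/136 + C) (b(F, C) = (F + (-111 + F))/(C + 53/136) = (-111 + 2*F)/(53/136 + C))
(-33287 + h(-156))*(b(-167, 74) + 2889) = (-33287 + √(-14 - 156))*(136*(-111 + 2*(-167))/(53 + 136*74) + 2889) = (-33287 + √(-170))*(136*(-111 - 334)/(53 + 10064) + 2889) = (-33287 + I*√170)*(136*(-445)/10117 + 2889) = (-33287 + I*√170)*(136*(1/10117)*(-445) + 2889) = (-33287 + I*√170)*(-60520/10117 + 2889) = (-33287 + I*√170)*(29167493/10117) = -970898339491/10117 + 29167493*I*√170/10117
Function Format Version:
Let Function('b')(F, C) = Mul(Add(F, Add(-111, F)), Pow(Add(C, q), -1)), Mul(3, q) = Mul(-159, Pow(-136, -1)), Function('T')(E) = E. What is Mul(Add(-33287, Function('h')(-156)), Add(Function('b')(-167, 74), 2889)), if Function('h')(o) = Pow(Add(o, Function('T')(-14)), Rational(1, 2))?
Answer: Add(Rational(-970898339491, 10117), Mul(Rational(29167493, 10117), I, Pow(170, Rational(1, 2)))) ≈ Add(-9.5967e+7, Mul(37590., I))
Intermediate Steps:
q = Rational(53, 136) (q = Mul(Rational(1, 3), Mul(-159, Pow(-136, -1))) = Mul(Rational(1, 3), Mul(-159, Rational(-1, 136))) = Mul(Rational(1, 3), Rational(159, 136)) = Rational(53, 136) ≈ 0.38971)
Function('h')(o) = Pow(Add(-14, o), Rational(1, 2)) (Function('h')(o) = Pow(Add(o, -14), Rational(1, 2)) = Pow(Add(-14, o), Rational(1, 2)))
Function('b')(F, C) = Mul(Pow(Add(Rational(53, 136), C), -1), Add(-111, Mul(2, F))) (Function('b')(F, C) = Mul(Add(F, Add(-111, F)), Pow(Add(C, Rational(53, 136)), -1)) = Mul(Add(-111, Mul(2, F)), Pow(Add(Rational(53, 136), C), -1)) = Mul(Pow(Add(Rational(53, 136), C), -1), Add(-111, Mul(2, F))))
Mul(Add(-33287, Function('h')(-156)), Add(Function('b')(-167, 74), 2889)) = Mul(Add(-33287, Pow(Add(-14, -156), Rational(1, 2))), Add(Mul(136, Pow(Add(53, Mul(136, 74)), -1), Add(-111, Mul(2, -167))), 2889)) = Mul(Add(-33287, Pow(-170, Rational(1, 2))), Add(Mul(136, Pow(Add(53, 10064), -1), Add(-111, -334)), 2889)) = Mul(Add(-33287, Mul(I, Pow(170, Rational(1, 2)))), Add(Mul(136, Pow(10117, -1), -445), 2889)) = Mul(Add(-33287, Mul(I, Pow(170, Rational(1, 2)))), Add(Mul(136, Rational(1, 10117), -445), 2889)) = Mul(Add(-33287, Mul(I, Pow(170, Rational(1, 2)))), Add(Rational(-60520, 10117), 2889)) = Mul(Add(-33287, Mul(I, Pow(170, Rational(1, 2)))), Rational(29167493, 10117)) = Add(Rational(-970898339491, 10117), Mul(Rational(29167493, 10117), I, Pow(170, Rational(1, 2))))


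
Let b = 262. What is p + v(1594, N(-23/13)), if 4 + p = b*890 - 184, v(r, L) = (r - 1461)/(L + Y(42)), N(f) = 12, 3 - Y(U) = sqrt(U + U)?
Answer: 10951289/47 + 266*sqrt(21)/141 ≈ 2.3301e+5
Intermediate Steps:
Y(U) = 3 - sqrt(2)*sqrt(U) (Y(U) = 3 - sqrt(U + U) = 3 - sqrt(2*U) = 3 - sqrt(2)*sqrt(U))
v(r, L) = (-1461 + r)/(3 + L - 2*sqrt(21)) (v(r, L) = (r - 1461)/(L + (3 - sqrt(2)*sqrt(42))) = (-1461 + r)/(L + (3 - 2*sqrt(21))) = (-1461 + r)/(3 + L - 2*sqrt(21)))
p = 232992 (p = -4 + (262*890 - 184) = -4 + (233180 - 184) = -4 + 232996 = 232992)
p + v(1594, N(-23/13)) = 232992 + (-1461 + 1594)/(3 + 12 - 2*sqrt(21)) = 232992 + 133/(15 - 2*sqrt(21))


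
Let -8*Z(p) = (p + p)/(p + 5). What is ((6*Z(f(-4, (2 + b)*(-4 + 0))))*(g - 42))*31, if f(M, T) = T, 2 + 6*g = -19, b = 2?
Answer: 33852/11 ≈ 3077.5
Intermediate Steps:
g = -7/2 (g = -⅓ + (⅙)*(-19) = -⅓ - 19/6 = -7/2 ≈ -3.5000)
Z(p) = -p/(4*(5 + p)) (Z(p) = -(p + p)/(8*(p + 5)) = -2*p/(8*(5 + p)) = -p/(4*(5 + p)))
((6*Z(f(-4, (2 + b)*(-4 + 0))))*(g - 42))*31 = ((6*(-(2 + 2)*(-4 + 0)/(20 + 4*((2 + 2)*(-4 + 0)))))*(-7/2 - 42))*31 = ((6*(-4*(-4)/(20 + 4*(4*(-4)))))*(-91/2))*31 = ((6*(-1*(-16)/(20 + 4*(-16))))*(-91/2))*31 = ((6*(-1*(-16)/(20 - 64)))*(-91/2))*31 = ((6*(-1*(-16)/(-44)))*(-91/2))*31 = ((6*(-1*(-16)*(-1/44)))*(-91/2))*31 = ((6*(-4/11))*(-91/2))*31 = -24/11*(-91/2)*31 = (1092/11)*31 = 33852/11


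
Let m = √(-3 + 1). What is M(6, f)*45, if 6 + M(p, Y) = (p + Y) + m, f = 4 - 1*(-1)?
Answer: 225 + 45*I*√2 ≈ 225.0 + 63.64*I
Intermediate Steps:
f = 5 (f = 4 + 1 = 5)
m = I*√2 (m = √(-2) = I*√2 ≈ 1.4142*I)
M(p, Y) = -6 + Y + p + I*√2 (M(p, Y) = -6 + ((p + Y) + I*√2) = -6 + ((Y + p) + I*√2) = -6 + (Y + p + I*√2) = -6 + Y + p + I*√2)
M(6, f)*45 = (-6 + 5 + 6 + I*√2)*45 = (5 + I*√2)*45 = 225 + 45*I*√2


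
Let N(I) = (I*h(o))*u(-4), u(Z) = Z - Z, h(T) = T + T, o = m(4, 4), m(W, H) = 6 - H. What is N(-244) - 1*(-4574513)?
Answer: 4574513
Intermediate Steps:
o = 2 (o = 6 - 1*4 = 6 - 4 = 2)
h(T) = 2*T
u(Z) = 0
N(I) = 0 (N(I) = (I*(2*2))*0 = (I*4)*0 = (4*I)*0 = 0)
N(-244) - 1*(-4574513) = 0 - 1*(-4574513) = 0 + 4574513 = 4574513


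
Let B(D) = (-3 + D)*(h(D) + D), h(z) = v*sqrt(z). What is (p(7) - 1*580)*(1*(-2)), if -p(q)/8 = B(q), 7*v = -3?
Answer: 1608 - 192*sqrt(7)/7 ≈ 1535.4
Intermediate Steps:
v = -3/7 (v = (1/7)*(-3) = -3/7 ≈ -0.42857)
h(z) = -3*sqrt(z)/7
B(D) = (-3 + D)*(D - 3*sqrt(D)/7) (B(D) = (-3 + D)*(-3*sqrt(D)/7 + D) = (-3 + D)*(D - 3*sqrt(D)/7))
p(q) = -8*q**2 + 24*q - 72*sqrt(q)/7 + 24*q**(3/2)/7 (p(q) = -8*(q**2 - 3*q - 3*q**(3/2)/7 + 9*sqrt(q)/7) = -8*q**2 + 24*q - 72*sqrt(q)/7 + 24*q**(3/2)/7)
(p(7) - 1*580)*(1*(-2)) = ((-8*7**2 + 24*7 - 72*sqrt(7)/7 + 24*7**(3/2)/7) - 1*580)*(1*(-2)) = ((-8*49 + 168 - 72*sqrt(7)/7 + 24*(7*sqrt(7))/7) - 580)*(-2) = ((-392 + 168 - 72*sqrt(7)/7 + 24*sqrt(7)) - 580)*(-2) = ((-224 + 96*sqrt(7)/7) - 580)*(-2) = (-804 + 96*sqrt(7)/7)*(-2) = 1608 - 192*sqrt(7)/7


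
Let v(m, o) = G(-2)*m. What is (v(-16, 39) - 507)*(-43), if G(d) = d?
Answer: 20425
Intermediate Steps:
v(m, o) = -2*m
(v(-16, 39) - 507)*(-43) = (-2*(-16) - 507)*(-43) = (32 - 507)*(-43) = -475*(-43) = 20425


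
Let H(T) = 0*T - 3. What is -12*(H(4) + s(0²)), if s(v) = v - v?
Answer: 36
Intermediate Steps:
H(T) = -3 (H(T) = 0 - 3 = -3)
s(v) = 0
-12*(H(4) + s(0²)) = -12*(-3 + 0) = -12*(-3) = 36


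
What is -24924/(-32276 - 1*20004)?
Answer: 6231/13070 ≈ 0.47674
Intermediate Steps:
-24924/(-32276 - 1*20004) = -24924/(-32276 - 20004) = -24924/(-52280) = -24924*(-1/52280) = 6231/13070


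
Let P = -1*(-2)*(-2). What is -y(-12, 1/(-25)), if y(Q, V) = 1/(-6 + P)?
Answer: ⅒ ≈ 0.10000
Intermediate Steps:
P = -4 (P = 2*(-2) = -4)
y(Q, V) = -⅒ (y(Q, V) = 1/(-6 - 4) = 1/(-10) = -⅒)
-y(-12, 1/(-25)) = -1*(-⅒) = ⅒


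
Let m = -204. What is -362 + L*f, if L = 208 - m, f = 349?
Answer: 143426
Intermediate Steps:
L = 412 (L = 208 - 1*(-204) = 208 + 204 = 412)
-362 + L*f = -362 + 412*349 = -362 + 143788 = 143426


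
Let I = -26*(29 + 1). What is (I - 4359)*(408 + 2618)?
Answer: -15550614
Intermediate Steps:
I = -780 (I = -26*30 = -780)
(I - 4359)*(408 + 2618) = (-780 - 4359)*(408 + 2618) = -5139*3026 = -15550614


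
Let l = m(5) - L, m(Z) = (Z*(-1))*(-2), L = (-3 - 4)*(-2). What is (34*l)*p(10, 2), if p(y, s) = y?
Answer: -1360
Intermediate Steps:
L = 14 (L = -7*(-2) = 14)
m(Z) = 2*Z (m(Z) = -Z*(-2) = 2*Z)
l = -4 (l = 2*5 - 1*14 = 10 - 14 = -4)
(34*l)*p(10, 2) = (34*(-4))*10 = -136*10 = -1360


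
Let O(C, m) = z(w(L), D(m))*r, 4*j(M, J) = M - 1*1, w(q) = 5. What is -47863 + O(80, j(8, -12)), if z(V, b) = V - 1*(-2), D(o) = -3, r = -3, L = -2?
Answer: -47884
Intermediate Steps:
z(V, b) = 2 + V (z(V, b) = V + 2 = 2 + V)
j(M, J) = -¼ + M/4 (j(M, J) = (M - 1*1)/4 = (M - 1)/4 = (-1 + M)/4 = -¼ + M/4)
O(C, m) = -21 (O(C, m) = (2 + 5)*(-3) = 7*(-3) = -21)
-47863 + O(80, j(8, -12)) = -47863 - 21 = -47884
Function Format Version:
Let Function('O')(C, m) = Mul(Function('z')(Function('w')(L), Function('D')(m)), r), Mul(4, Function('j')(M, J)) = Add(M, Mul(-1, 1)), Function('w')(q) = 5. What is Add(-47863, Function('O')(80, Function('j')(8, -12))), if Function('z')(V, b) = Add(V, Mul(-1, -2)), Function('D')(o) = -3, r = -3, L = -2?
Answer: -47884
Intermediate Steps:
Function('z')(V, b) = Add(2, V) (Function('z')(V, b) = Add(V, 2) = Add(2, V))
Function('j')(M, J) = Add(Rational(-1, 4), Mul(Rational(1, 4), M)) (Function('j')(M, J) = Mul(Rational(1, 4), Add(M, Mul(-1, 1))) = Mul(Rational(1, 4), Add(M, -1)) = Mul(Rational(1, 4), Add(-1, M)) = Add(Rational(-1, 4), Mul(Rational(1, 4), M)))
Function('O')(C, m) = -21 (Function('O')(C, m) = Mul(Add(2, 5), -3) = Mul(7, -3) = -21)
Add(-47863, Function('O')(80, Function('j')(8, -12))) = Add(-47863, -21) = -47884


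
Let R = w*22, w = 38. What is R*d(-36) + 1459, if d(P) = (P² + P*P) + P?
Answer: 2138275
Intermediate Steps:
R = 836 (R = 38*22 = 836)
d(P) = P + 2*P² (d(P) = (P² + P²) + P = 2*P² + P = P + 2*P²)
R*d(-36) + 1459 = 836*(-36*(1 + 2*(-36))) + 1459 = 836*(-36*(1 - 72)) + 1459 = 836*(-36*(-71)) + 1459 = 836*2556 + 1459 = 2136816 + 1459 = 2138275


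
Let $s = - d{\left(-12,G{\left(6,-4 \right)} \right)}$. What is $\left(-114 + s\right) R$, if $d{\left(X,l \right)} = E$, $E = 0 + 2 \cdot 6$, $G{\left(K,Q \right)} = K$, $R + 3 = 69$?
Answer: $-8316$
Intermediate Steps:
$R = 66$ ($R = -3 + 69 = 66$)
$E = 12$ ($E = 0 + 12 = 12$)
$d{\left(X,l \right)} = 12$
$s = -12$ ($s = \left(-1\right) 12 = -12$)
$\left(-114 + s\right) R = \left(-114 - 12\right) 66 = \left(-126\right) 66 = -8316$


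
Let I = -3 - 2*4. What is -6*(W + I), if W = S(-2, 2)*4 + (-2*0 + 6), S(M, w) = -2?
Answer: 78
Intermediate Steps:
I = -11 (I = -3 - 8 = -11)
W = -2 (W = -2*4 + (-2*0 + 6) = -8 + (0 + 6) = -8 + 6 = -2)
-6*(W + I) = -6*(-2 - 11) = -6*(-13) = 78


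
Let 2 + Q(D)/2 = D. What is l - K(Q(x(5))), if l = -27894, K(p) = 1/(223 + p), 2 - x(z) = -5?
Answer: -6499303/233 ≈ -27894.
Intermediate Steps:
x(z) = 7 (x(z) = 2 - 1*(-5) = 2 + 5 = 7)
Q(D) = -4 + 2*D
l - K(Q(x(5))) = -27894 - 1/(223 + (-4 + 2*7)) = -27894 - 1/(223 + (-4 + 14)) = -27894 - 1/(223 + 10) = -27894 - 1/233 = -6499303/233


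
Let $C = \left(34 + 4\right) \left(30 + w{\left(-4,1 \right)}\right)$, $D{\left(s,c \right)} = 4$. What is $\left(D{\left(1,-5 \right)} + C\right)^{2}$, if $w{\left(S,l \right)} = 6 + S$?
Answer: $1488400$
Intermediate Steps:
$C = 1216$ ($C = \left(34 + 4\right) \left(30 + \left(6 - 4\right)\right) = 38 \left(30 + 2\right) = 38 \cdot 32 = 1216$)
$\left(D{\left(1,-5 \right)} + C\right)^{2} = \left(4 + 1216\right)^{2} = 1220^{2} = 1488400$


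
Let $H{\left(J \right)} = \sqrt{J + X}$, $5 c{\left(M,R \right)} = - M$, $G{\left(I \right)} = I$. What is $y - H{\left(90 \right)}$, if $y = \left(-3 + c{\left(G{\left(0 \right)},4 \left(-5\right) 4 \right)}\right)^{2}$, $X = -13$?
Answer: $9 - \sqrt{77} \approx 0.22504$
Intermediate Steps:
$c{\left(M,R \right)} = - \frac{M}{5}$ ($c{\left(M,R \right)} = \frac{\left(-1\right) M}{5} = - \frac{M}{5}$)
$y = 9$ ($y = \left(-3 - 0\right)^{2} = \left(-3 + 0\right)^{2} = \left(-3\right)^{2} = 9$)
$H{\left(J \right)} = \sqrt{-13 + J}$ ($H{\left(J \right)} = \sqrt{J - 13} = \sqrt{-13 + J}$)
$y - H{\left(90 \right)} = 9 - \sqrt{-13 + 90} = 9 - \sqrt{77}$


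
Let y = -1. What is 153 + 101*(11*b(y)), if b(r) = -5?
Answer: -5402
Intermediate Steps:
153 + 101*(11*b(y)) = 153 + 101*(11*(-5)) = 153 + 101*(-55) = 153 - 5555 = -5402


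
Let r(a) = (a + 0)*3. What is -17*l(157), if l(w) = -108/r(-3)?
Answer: -204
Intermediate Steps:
r(a) = 3*a (r(a) = a*3 = 3*a)
l(w) = 12 (l(w) = -108/(3*(-3)) = -108/(-9) = -108*(-⅑) = 12)
-17*l(157) = -17*12 = -204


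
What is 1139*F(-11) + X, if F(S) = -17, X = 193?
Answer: -19170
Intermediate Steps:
1139*F(-11) + X = 1139*(-17) + 193 = -19363 + 193 = -19170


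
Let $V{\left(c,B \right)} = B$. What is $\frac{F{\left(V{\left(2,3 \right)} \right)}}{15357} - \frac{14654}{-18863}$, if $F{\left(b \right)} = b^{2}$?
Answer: $\frac{75070415}{96559697} \approx 0.77745$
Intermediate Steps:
$\frac{F{\left(V{\left(2,3 \right)} \right)}}{15357} - \frac{14654}{-18863} = \frac{3^{2}}{15357} - \frac{14654}{-18863} = 9 \cdot \frac{1}{15357} - - \frac{14654}{18863} = \frac{3}{5119} + \frac{14654}{18863} = \frac{75070415}{96559697}$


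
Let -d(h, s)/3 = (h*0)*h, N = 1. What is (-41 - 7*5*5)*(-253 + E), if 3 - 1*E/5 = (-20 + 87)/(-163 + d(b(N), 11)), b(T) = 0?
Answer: 8307144/163 ≈ 50964.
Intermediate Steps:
d(h, s) = 0 (d(h, s) = -3*h*0*h = -0*h = -3*0 = 0)
E = 2780/163 (E = 15 - 5*(-20 + 87)/(-163 + 0) = 15 - 335/(-163) = 15 - 335*(-1)/163 = 15 - 5*(-67/163) = 15 + 335/163 = 2780/163 ≈ 17.055)
(-41 - 7*5*5)*(-253 + E) = (-41 - 7*5*5)*(-253 + 2780/163) = (-41 - 35*5)*(-38459/163) = (-41 - 175)*(-38459/163) = -216*(-38459/163) = 8307144/163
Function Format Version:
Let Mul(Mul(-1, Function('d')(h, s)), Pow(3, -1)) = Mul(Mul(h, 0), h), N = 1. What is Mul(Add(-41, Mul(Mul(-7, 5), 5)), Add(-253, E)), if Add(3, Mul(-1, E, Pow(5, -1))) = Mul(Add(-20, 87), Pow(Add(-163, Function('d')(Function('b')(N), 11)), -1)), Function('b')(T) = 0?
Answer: Rational(8307144, 163) ≈ 50964.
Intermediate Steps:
Function('d')(h, s) = 0 (Function('d')(h, s) = Mul(-3, Mul(Mul(h, 0), h)) = Mul(-3, Mul(0, h)) = Mul(-3, 0) = 0)
E = Rational(2780, 163) (E = Add(15, Mul(-5, Mul(Add(-20, 87), Pow(Add(-163, 0), -1)))) = Add(15, Mul(-5, Mul(67, Pow(-163, -1)))) = Add(15, Mul(-5, Mul(67, Rational(-1, 163)))) = Add(15, Mul(-5, Rational(-67, 163))) = Add(15, Rational(335, 163)) = Rational(2780, 163) ≈ 17.055)
Mul(Add(-41, Mul(Mul(-7, 5), 5)), Add(-253, E)) = Mul(Add(-41, Mul(Mul(-7, 5), 5)), Add(-253, Rational(2780, 163))) = Mul(Add(-41, Mul(-35, 5)), Rational(-38459, 163)) = Mul(Add(-41, -175), Rational(-38459, 163)) = Mul(-216, Rational(-38459, 163)) = Rational(8307144, 163)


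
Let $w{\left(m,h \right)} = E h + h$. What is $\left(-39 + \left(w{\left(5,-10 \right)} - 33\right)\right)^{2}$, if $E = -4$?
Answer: $1764$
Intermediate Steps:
$w{\left(m,h \right)} = - 3 h$ ($w{\left(m,h \right)} = - 4 h + h = - 3 h$)
$\left(-39 + \left(w{\left(5,-10 \right)} - 33\right)\right)^{2} = \left(-39 - 3\right)^{2} = \left(-42\right)^{2} = 1764$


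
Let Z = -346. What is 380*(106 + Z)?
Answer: -91200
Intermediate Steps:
380*(106 + Z) = 380*(106 - 346) = 380*(-240) = -91200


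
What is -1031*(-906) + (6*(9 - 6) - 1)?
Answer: 934103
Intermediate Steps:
-1031*(-906) + (6*(9 - 6) - 1) = 934086 + (6*3 - 1) = 934086 + (18 - 1) = 934086 + 17 = 934103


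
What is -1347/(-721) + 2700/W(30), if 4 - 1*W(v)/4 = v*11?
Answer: -47553/235046 ≈ -0.20231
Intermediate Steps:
W(v) = 16 - 44*v (W(v) = 16 - 4*v*11 = 16 - 44*v)
-1347/(-721) + 2700/W(30) = -1347/(-721) + 2700/(16 - 44*30) = -1347*(-1/721) + 2700/(16 - 1320) = 1347/721 + 2700/(-1304) = 1347/721 + 2700*(-1/1304) = 1347/721 - 675/326 = -47553/235046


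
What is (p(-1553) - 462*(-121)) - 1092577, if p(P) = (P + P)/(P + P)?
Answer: -1036674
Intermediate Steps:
p(P) = 1 (p(P) = (2*P)/((2*P)) = (2*P)*(1/(2*P)) = 1)
(p(-1553) - 462*(-121)) - 1092577 = (1 - 462*(-121)) - 1092577 = (1 + 55902) - 1092577 = 55903 - 1092577 = -1036674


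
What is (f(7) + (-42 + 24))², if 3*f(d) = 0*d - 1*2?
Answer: 3136/9 ≈ 348.44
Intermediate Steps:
f(d) = -⅔ (f(d) = (0*d - 1*2)/3 = (0 - 2)/3 = (⅓)*(-2) = -⅔)
(f(7) + (-42 + 24))² = (-⅔ + (-42 + 24))² = (-⅔ - 18)² = (-56/3)² = 3136/9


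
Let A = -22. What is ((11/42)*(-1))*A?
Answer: 121/21 ≈ 5.7619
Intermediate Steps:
((11/42)*(-1))*A = ((11/42)*(-1))*(-22) = -11/42*(-22) = 121/21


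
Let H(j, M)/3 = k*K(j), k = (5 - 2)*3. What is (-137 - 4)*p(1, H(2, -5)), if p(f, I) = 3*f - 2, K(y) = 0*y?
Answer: -141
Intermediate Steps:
k = 9 (k = 3*3 = 9)
K(y) = 0
H(j, M) = 0 (H(j, M) = 3*(9*0) = 3*0 = 0)
p(f, I) = -2 + 3*f
(-137 - 4)*p(1, H(2, -5)) = (-137 - 4)*(-2 + 3*1) = -141*(-2 + 3) = -141*1 = -141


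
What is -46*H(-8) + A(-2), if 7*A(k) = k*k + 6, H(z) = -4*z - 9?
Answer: -7396/7 ≈ -1056.6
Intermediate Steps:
H(z) = -9 - 4*z
A(k) = 6/7 + k**2/7 (A(k) = (k*k + 6)/7 = (k**2 + 6)/7 = (6 + k**2)/7 = 6/7 + k**2/7)
-46*H(-8) + A(-2) = -46*(-9 - 4*(-8)) + (6/7 + (1/7)*(-2)**2) = -46*(-9 + 32) + (6/7 + (1/7)*4) = -46*23 + (6/7 + 4/7) = -1058 + 10/7 = -7396/7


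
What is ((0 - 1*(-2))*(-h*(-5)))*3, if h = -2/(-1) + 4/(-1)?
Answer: -60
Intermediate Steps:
h = -2 (h = -2*(-1) + 4*(-1) = 2 - 4 = -2)
((0 - 1*(-2))*(-h*(-5)))*3 = ((0 - 1*(-2))*(-1*(-2)*(-5)))*3 = ((0 + 2)*(2*(-5)))*3 = (2*(-10))*3 = -20*3 = -60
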